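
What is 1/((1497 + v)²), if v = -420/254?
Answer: 16129/36065428281 ≈ 4.4721e-7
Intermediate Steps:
v = -210/127 (v = -420*1/254 = -210/127 ≈ -1.6535)
1/((1497 + v)²) = 1/((1497 - 210/127)²) = 1/((189909/127)²) = 1/(36065428281/16129) = 16129/36065428281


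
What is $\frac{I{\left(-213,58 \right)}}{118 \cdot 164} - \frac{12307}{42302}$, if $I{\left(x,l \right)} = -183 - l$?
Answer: $- \frac{124179923}{409314152} \approx -0.30339$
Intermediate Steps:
$\frac{I{\left(-213,58 \right)}}{118 \cdot 164} - \frac{12307}{42302} = \frac{-183 - 58}{118 \cdot 164} - \frac{12307}{42302} = \frac{-183 - 58}{19352} - \frac{12307}{42302} = \left(-241\right) \frac{1}{19352} - \frac{12307}{42302} = - \frac{241}{19352} - \frac{12307}{42302} = - \frac{124179923}{409314152}$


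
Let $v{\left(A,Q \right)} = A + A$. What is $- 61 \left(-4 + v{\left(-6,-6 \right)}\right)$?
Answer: $976$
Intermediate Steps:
$v{\left(A,Q \right)} = 2 A$
$- 61 \left(-4 + v{\left(-6,-6 \right)}\right) = - 61 \left(-4 + 2 \left(-6\right)\right) = - 61 \left(-4 - 12\right) = \left(-61\right) \left(-16\right) = 976$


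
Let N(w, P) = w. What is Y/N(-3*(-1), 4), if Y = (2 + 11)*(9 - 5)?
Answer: 52/3 ≈ 17.333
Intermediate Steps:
Y = 52 (Y = 13*4 = 52)
Y/N(-3*(-1), 4) = 52/(-3*(-1)) = 52/3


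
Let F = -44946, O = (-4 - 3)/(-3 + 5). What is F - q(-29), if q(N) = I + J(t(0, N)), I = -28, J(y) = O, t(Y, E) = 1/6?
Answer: -89829/2 ≈ -44915.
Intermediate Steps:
t(Y, E) = ⅙
O = -7/2 ≈ -3.5000
J(y) = -7/2
q(N) = -63/2 (q(N) = -28 - 7/2 = -63/2)
F - q(-29) = -44946 - 1*(-63/2) = -44946 + 63/2 = -89829/2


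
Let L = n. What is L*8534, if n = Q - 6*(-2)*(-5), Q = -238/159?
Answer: -83445452/159 ≈ -5.2481e+5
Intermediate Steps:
Q = -238/159 (Q = -238*1/159 = -238/159 ≈ -1.4969)
n = -9778/159 (n = -238/159 - 6*(-2)*(-5) = -238/159 + 12*(-5) = -238/159 - 60 = -9778/159 ≈ -61.497)
L = -9778/159 ≈ -61.497
L*8534 = -9778/159*8534 = -83445452/159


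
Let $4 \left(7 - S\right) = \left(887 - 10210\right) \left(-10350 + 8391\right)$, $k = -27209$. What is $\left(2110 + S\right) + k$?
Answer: $- \frac{18364125}{4} \approx -4.591 \cdot 10^{6}$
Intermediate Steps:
$S = - \frac{18263729}{4}$ ($S = 7 - \frac{\left(887 - 10210\right) \left(-10350 + 8391\right)}{4} = 7 - \frac{\left(-9323\right) \left(-1959\right)}{4} = 7 - \frac{18263757}{4} = - \frac{18263729}{4} \approx -4.5659 \cdot 10^{6}$)
$\left(2110 + S\right) + k = \left(2110 - \frac{18263729}{4}\right) - 27209 = - \frac{18255289}{4} - 27209 = - \frac{18364125}{4}$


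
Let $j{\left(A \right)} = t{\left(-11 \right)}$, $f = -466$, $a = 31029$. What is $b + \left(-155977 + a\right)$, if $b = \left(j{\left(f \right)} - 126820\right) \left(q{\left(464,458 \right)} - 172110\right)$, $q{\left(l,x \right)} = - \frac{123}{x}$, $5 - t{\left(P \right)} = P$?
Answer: $\frac{4997729330114}{229} \approx 2.1824 \cdot 10^{10}$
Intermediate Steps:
$t{\left(P \right)} = 5 - P$
$j{\left(A \right)} = 16$ ($j{\left(A \right)} = 5 - -11 = 5 + 11 = 16$)
$b = \frac{4997757943206}{229}$ ($b = \left(16 - 126820\right) \left(- \frac{123}{458} - 172110\right) = - 126804 \left(\left(-123\right) \frac{1}{458} - 172110\right) = - 126804 \left(- \frac{123}{458} - 172110\right) = \left(-126804\right) \left(- \frac{78826503}{458}\right) = \frac{4997757943206}{229} \approx 2.1824 \cdot 10^{10}$)
$b + \left(-155977 + a\right) = \frac{4997757943206}{229} + \left(-155977 + 31029\right) = \frac{4997757943206}{229} - 124948 = \frac{4997729330114}{229}$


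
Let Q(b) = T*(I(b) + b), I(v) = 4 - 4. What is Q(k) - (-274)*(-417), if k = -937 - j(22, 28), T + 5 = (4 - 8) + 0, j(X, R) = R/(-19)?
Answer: -2010927/19 ≈ -1.0584e+5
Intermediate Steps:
I(v) = 0
j(X, R) = -R/19 (j(X, R) = R*(-1/19) = -R/19)
T = -9 (T = -5 + ((4 - 8) + 0) = -5 + (-4 + 0) = -5 - 4 = -9)
k = -17775/19 (k = -937 - (-1)*28/19 = -937 - 1*(-28/19) = -937 + 28/19 = -17775/19 ≈ -935.53)
Q(b) = -9*b (Q(b) = -9*(0 + b) = -9*b)
Q(k) - (-274)*(-417) = -9*(-17775/19) - (-274)*(-417) = 159975/19 - 1*114258 = 159975/19 - 114258 = -2010927/19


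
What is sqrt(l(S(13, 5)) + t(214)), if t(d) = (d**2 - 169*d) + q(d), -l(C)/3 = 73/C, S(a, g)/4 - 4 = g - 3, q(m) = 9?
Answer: sqrt(154078)/4 ≈ 98.132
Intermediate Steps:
S(a, g) = 4 + 4*g (S(a, g) = 16 + 4*(g - 3) = 16 + 4*(-3 + g) = 16 + (-12 + 4*g) = 4 + 4*g)
l(C) = -219/C
t(d) = 9 + d**2 - 169*d (t(d) = (d**2 - 169*d) + 9 = 9 + d**2 - 169*d)
sqrt(l(S(13, 5)) + t(214)) = sqrt(-219/(4 + 4*5) + (9 + 214**2 - 169*214)) = sqrt(-219/(4 + 20) + (9 + 45796 - 36166)) = sqrt(-219/24 + 9639) = sqrt(-219*1/24 + 9639) = sqrt(-73/8 + 9639) = sqrt(77039/8) = sqrt(154078)/4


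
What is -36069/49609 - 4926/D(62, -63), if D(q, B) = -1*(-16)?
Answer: -122475519/396872 ≈ -308.60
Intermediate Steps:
D(q, B) = 16
-36069/49609 - 4926/D(62, -63) = -36069/49609 - 4926/16 = -36069*1/49609 - 4926*1/16 = -36069/49609 - 2463/8 = -122475519/396872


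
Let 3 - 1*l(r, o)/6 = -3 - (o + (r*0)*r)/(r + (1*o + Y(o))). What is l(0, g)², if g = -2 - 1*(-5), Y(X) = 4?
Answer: 72900/49 ≈ 1487.8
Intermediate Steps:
g = 3 (g = -2 + 5 = 3)
l(r, o) = 36 + 6*o/(4 + o + r) (l(r, o) = 18 - 6*(-3 - (o + (r*0)*r)/(r + (1*o + 4))) = 18 - 6*(-3 - (o + 0*r)/(r + (o + 4))) = 18 - 6*(-3 - (o + 0)/(r + (4 + o))) = 18 - 6*(-3 - o/(4 + o + r)) = 18 + (18 + 6*o/(4 + o + r)) = 36 + 6*o/(4 + o + r))
l(0, g)² = (6*(24 + 6*0 + 7*3)/(4 + 3 + 0))² = (6*(24 + 0 + 21)/7)² = (6*(⅐)*45)² = (270/7)² = 72900/49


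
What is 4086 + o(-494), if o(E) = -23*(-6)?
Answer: 4224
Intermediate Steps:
o(E) = 138
4086 + o(-494) = 4086 + 138 = 4224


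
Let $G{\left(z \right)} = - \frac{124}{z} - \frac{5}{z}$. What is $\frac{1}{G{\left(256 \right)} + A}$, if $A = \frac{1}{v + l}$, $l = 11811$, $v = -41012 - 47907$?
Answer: $- \frac{4934912}{2486797} \approx -1.9844$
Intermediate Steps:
$v = -88919$
$G{\left(z \right)} = - \frac{129}{z}$
$A = - \frac{1}{77108}$ ($A = \frac{1}{-88919 + 11811} = \frac{1}{-77108} = - \frac{1}{77108} \approx -1.2969 \cdot 10^{-5}$)
$\frac{1}{G{\left(256 \right)} + A} = \frac{1}{- \frac{129}{256} - \frac{1}{77108}} = \frac{1}{- \frac{2486797}{4934912}} = - \frac{4934912}{2486797}$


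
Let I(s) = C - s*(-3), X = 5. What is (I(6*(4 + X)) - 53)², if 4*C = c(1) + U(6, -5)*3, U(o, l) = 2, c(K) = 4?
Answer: 49729/4 ≈ 12432.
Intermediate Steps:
C = 5/2 (C = (4 + 2*3)/4 = (4 + 6)/4 = (¼)*10 = 5/2 ≈ 2.5000)
I(s) = 5/2 + 3*s (I(s) = 5/2 - s*(-3) = 5/2 - (-3)*s = 5/2 + 3*s)
(I(6*(4 + X)) - 53)² = ((5/2 + 3*(6*(4 + 5))) - 53)² = ((5/2 + 3*(6*9)) - 53)² = ((5/2 + 3*54) - 53)² = ((5/2 + 162) - 53)² = (329/2 - 53)² = (223/2)² = 49729/4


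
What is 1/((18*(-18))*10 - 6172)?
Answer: -1/9412 ≈ -0.00010625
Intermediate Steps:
1/((18*(-18))*10 - 6172) = 1/(-324*10 - 6172) = 1/(-3240 - 6172) = 1/(-9412) = -1/9412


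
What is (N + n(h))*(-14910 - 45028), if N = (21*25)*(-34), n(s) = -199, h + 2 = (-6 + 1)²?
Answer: 1081820962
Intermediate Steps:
h = 23 (h = -2 + (-6 + 1)² = -2 + (-5)² = -2 + 25 = 23)
N = -17850 (N = 525*(-34) = -17850)
(N + n(h))*(-14910 - 45028) = (-17850 - 199)*(-14910 - 45028) = -18049*(-59938) = 1081820962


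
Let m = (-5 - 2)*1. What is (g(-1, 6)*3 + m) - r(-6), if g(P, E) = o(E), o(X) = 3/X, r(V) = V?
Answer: ½ ≈ 0.50000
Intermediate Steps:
g(P, E) = 3/E
m = -7 (m = -7*1 = -7)
(g(-1, 6)*3 + m) - r(-6) = ((3/6)*3 - 7) - 1*(-6) = ((3*(⅙))*3 - 7) + 6 = ((½)*3 - 7) + 6 = (3/2 - 7) + 6 = -11/2 + 6 = ½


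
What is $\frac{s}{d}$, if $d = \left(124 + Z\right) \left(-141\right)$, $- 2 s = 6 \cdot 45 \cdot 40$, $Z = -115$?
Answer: $\frac{200}{47} \approx 4.2553$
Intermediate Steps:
$s = -5400$ ($s = - \frac{6 \cdot 45 \cdot 40}{2} = - \frac{270 \cdot 40}{2} = \left(- \frac{1}{2}\right) 10800 = -5400$)
$d = -1269$ ($d = \left(124 - 115\right) \left(-141\right) = 9 \left(-141\right) = -1269$)
$\frac{s}{d} = - \frac{5400}{-1269} = \left(-5400\right) \left(- \frac{1}{1269}\right) = \frac{200}{47}$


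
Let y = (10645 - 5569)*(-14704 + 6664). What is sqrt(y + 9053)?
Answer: I*sqrt(40801987) ≈ 6387.6*I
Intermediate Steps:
y = -40811040 (y = 5076*(-8040) = -40811040)
sqrt(y + 9053) = sqrt(-40811040 + 9053) = sqrt(-40801987) = I*sqrt(40801987)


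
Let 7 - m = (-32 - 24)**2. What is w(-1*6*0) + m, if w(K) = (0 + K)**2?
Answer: -3129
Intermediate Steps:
m = -3129 (m = 7 - (-32 - 24)**2 = 7 - 1*(-56)**2 = 7 - 1*3136 = 7 - 3136 = -3129)
w(K) = K**2
w(-1*6*0) + m = (-1*6*0)**2 - 3129 = (-6*0)**2 - 3129 = 0**2 - 3129 = 0 - 3129 = -3129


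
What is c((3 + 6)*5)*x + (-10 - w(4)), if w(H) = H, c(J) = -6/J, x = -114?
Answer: 6/5 ≈ 1.2000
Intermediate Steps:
c((3 + 6)*5)*x + (-10 - w(4)) = -6*1/(5*(3 + 6))*(-114) + (-10 - 1*4) = -6/(9*5)*(-114) + (-10 - 4) = -6/45*(-114) - 14 = -6*1/45*(-114) - 14 = -2/15*(-114) - 14 = 76/5 - 14 = 6/5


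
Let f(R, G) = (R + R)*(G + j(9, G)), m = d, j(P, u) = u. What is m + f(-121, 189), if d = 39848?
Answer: -51628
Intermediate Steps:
m = 39848
f(R, G) = 4*G*R (f(R, G) = (R + R)*(G + G) = (2*R)*(2*G) = 4*G*R)
m + f(-121, 189) = 39848 + 4*189*(-121) = 39848 - 91476 = -51628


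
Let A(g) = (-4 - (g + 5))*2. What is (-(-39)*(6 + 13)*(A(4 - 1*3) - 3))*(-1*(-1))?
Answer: -17043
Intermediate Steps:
A(g) = -18 - 2*g (A(g) = (-4 - (5 + g))*2 = (-4 + (-5 - g))*2 = (-9 - g)*2 = -18 - 2*g)
(-(-39)*(6 + 13)*(A(4 - 1*3) - 3))*(-1*(-1)) = (-(-39)*(6 + 13)*((-18 - 2*(4 - 1*3)) - 3))*(-1*(-1)) = -(-39)*19*((-18 - 2*(4 - 3)) - 3)*1 = -(-39)*19*((-18 - 2*1) - 3)*1 = -(-39)*19*((-18 - 2) - 3)*1 = -(-39)*19*(-20 - 3)*1 = -(-39)*19*(-23)*1 = -(-39)*(-437)*1 = -39*437*1 = -17043*1 = -17043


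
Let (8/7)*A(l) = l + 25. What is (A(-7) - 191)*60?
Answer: -10515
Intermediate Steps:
A(l) = 175/8 + 7*l/8 (A(l) = 7*(l + 25)/8 = 7*(25 + l)/8 = 175/8 + 7*l/8)
(A(-7) - 191)*60 = ((175/8 + (7/8)*(-7)) - 191)*60 = ((175/8 - 49/8) - 191)*60 = (63/4 - 191)*60 = -701/4*60 = -10515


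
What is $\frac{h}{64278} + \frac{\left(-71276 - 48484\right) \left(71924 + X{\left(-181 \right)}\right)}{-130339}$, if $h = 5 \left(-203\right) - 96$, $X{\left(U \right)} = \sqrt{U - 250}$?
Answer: $\frac{553666008424091}{8377930242} + \frac{119760 i \sqrt{431}}{130339} \approx 66086.0 + 19.076 i$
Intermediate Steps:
$X{\left(U \right)} = \sqrt{-250 + U}$
$h = -1111$ ($h = -1015 - 96 = -1111$)
$\frac{h}{64278} + \frac{\left(-71276 - 48484\right) \left(71924 + X{\left(-181 \right)}\right)}{-130339} = - \frac{1111}{64278} + \frac{\left(-71276 - 48484\right) \left(71924 + \sqrt{-250 - 181}\right)}{-130339} = \left(-1111\right) \frac{1}{64278} + - 119760 \left(71924 + \sqrt{-431}\right) \left(- \frac{1}{130339}\right) = - \frac{1111}{64278} + - 119760 \left(71924 + i \sqrt{431}\right) \left(- \frac{1}{130339}\right) = - \frac{1111}{64278} + \left(-8613618240 - 119760 i \sqrt{431}\right) \left(- \frac{1}{130339}\right) = - \frac{1111}{64278} + \left(\frac{8613618240}{130339} + \frac{119760 i \sqrt{431}}{130339}\right) = \frac{553666008424091}{8377930242} + \frac{119760 i \sqrt{431}}{130339}$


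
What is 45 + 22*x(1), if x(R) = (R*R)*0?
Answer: 45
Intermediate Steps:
x(R) = 0 (x(R) = R²*0 = 0)
45 + 22*x(1) = 45 + 22*0 = 45 + 0 = 45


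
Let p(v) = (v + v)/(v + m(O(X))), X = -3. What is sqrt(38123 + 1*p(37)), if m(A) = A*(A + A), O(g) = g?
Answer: sqrt(115326145)/55 ≈ 195.25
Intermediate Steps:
m(A) = 2*A**2 (m(A) = A*(2*A) = 2*A**2)
p(v) = 2*v/(18 + v) (p(v) = (v + v)/(v + 2*(-3)**2) = (2*v)/(v + 2*9) = (2*v)/(v + 18) = (2*v)/(18 + v) = 2*v/(18 + v))
sqrt(38123 + 1*p(37)) = sqrt(38123 + 1*(2*37/(18 + 37))) = sqrt(38123 + 1*(2*37/55)) = sqrt(38123 + 1*(2*37*(1/55))) = sqrt(38123 + 1*(74/55)) = sqrt(38123 + 74/55) = sqrt(2096839/55) = sqrt(115326145)/55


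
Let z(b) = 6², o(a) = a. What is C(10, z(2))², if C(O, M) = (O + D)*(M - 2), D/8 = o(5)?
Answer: 2890000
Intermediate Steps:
z(b) = 36
D = 40 (D = 8*5 = 40)
C(O, M) = (-2 + M)*(40 + O) (C(O, M) = (O + 40)*(M - 2) = (40 + O)*(-2 + M) = (-2 + M)*(40 + O))
C(10, z(2))² = (-80 - 2*10 + 40*36 + 36*10)² = (-80 - 20 + 1440 + 360)² = 1700² = 2890000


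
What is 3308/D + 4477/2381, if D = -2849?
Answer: 4878625/6783469 ≈ 0.71919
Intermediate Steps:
3308/D + 4477/2381 = 3308/(-2849) + 4477/2381 = 3308*(-1/2849) + 4477*(1/2381) = -3308/2849 + 4477/2381 = 4878625/6783469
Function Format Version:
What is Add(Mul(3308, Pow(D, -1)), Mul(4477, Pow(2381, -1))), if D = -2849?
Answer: Rational(4878625, 6783469) ≈ 0.71919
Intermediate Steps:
Add(Mul(3308, Pow(D, -1)), Mul(4477, Pow(2381, -1))) = Add(Mul(3308, Pow(-2849, -1)), Mul(4477, Pow(2381, -1))) = Add(Mul(3308, Rational(-1, 2849)), Mul(4477, Rational(1, 2381))) = Add(Rational(-3308, 2849), Rational(4477, 2381)) = Rational(4878625, 6783469)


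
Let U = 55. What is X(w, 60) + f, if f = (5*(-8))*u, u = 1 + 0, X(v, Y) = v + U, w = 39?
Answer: 54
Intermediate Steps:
X(v, Y) = 55 + v (X(v, Y) = v + 55 = 55 + v)
u = 1
f = -40 (f = (5*(-8))*1 = -40*1 = -40)
X(w, 60) + f = (55 + 39) - 40 = 94 - 40 = 54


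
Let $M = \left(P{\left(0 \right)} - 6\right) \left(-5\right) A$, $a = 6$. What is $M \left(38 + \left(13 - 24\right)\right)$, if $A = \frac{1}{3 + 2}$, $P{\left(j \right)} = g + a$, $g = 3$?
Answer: $-81$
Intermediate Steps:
$P{\left(j \right)} = 9$ ($P{\left(j \right)} = 3 + 6 = 9$)
$A = \frac{1}{5} \approx 0.2$
$M = -3$ ($M = \left(9 - 6\right) \left(-5\right) \frac{1}{5} = 3 \left(-5\right) \frac{1}{5} = \left(-15\right) \frac{1}{5} = -3$)
$M \left(38 + \left(13 - 24\right)\right) = - 3 \left(38 + \left(13 - 24\right)\right) = - 3 \left(38 - 11\right) = \left(-3\right) 27 = -81$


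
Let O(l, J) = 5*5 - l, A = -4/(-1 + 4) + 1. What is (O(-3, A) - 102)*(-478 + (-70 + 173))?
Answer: 27750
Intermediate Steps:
A = -1/3 (A = -4/3 + 1 = -1/3 ≈ -0.33333)
O(l, J) = 25 - l
(O(-3, A) - 102)*(-478 + (-70 + 173)) = ((25 - 1*(-3)) - 102)*(-478 + (-70 + 173)) = ((25 + 3) - 102)*(-478 + 103) = (28 - 102)*(-375) = -74*(-375) = 27750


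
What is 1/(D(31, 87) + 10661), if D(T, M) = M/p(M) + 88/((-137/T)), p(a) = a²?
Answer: 11919/126831260 ≈ 9.3975e-5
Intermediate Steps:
D(T, M) = 1/M - 88*T/137 (D(T, M) = M/(M²) + 88/((-137/T)) = M/M² + 88*(-T/137) = 1/M - 88*T/137)
1/(D(31, 87) + 10661) = 1/((1/87 - 88/137*31) + 10661) = 1/((1/87 - 2728/137) + 10661) = 1/(-237199/11919 + 10661) = 1/(126831260/11919) = 11919/126831260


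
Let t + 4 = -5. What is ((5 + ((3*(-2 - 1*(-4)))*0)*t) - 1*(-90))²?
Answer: 9025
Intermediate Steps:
t = -9 (t = -4 - 5 = -9)
((5 + ((3*(-2 - 1*(-4)))*0)*t) - 1*(-90))² = ((5 + ((3*(-2 - 1*(-4)))*0)*(-9)) - 1*(-90))² = ((5 + ((3*(-2 + 4))*0)*(-9)) + 90)² = ((5 + ((3*2)*0)*(-9)) + 90)² = ((5 + (6*0)*(-9)) + 90)² = ((5 + 0*(-9)) + 90)² = ((5 + 0) + 90)² = (5 + 90)² = 95² = 9025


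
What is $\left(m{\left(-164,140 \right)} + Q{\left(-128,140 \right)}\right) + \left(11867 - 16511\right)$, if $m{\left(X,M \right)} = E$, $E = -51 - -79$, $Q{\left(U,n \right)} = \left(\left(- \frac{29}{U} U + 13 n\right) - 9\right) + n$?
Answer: $-2694$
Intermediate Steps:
$Q{\left(U,n \right)} = -38 + 14 n$ ($Q{\left(U,n \right)} = \left(\left(-29 + 13 n\right) - 9\right) + n = \left(-38 + 13 n\right) + n = -38 + 14 n$)
$E = 28$ ($E = -51 + 79 = 28$)
$m{\left(X,M \right)} = 28$
$\left(m{\left(-164,140 \right)} + Q{\left(-128,140 \right)}\right) + \left(11867 - 16511\right) = \left(28 + \left(-38 + 14 \cdot 140\right)\right) + \left(11867 - 16511\right) = \left(28 + \left(-38 + 1960\right)\right) - 4644 = \left(28 + 1922\right) - 4644 = 1950 - 4644 = -2694$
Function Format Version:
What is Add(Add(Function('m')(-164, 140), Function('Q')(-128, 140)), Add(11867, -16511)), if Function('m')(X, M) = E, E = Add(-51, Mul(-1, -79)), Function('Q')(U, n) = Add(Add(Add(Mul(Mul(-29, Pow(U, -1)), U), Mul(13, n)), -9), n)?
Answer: -2694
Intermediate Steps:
Function('Q')(U, n) = Add(-38, Mul(14, n)) (Function('Q')(U, n) = Add(Add(Add(-29, Mul(13, n)), -9), n) = Add(Add(-38, Mul(13, n)), n) = Add(-38, Mul(14, n)))
E = 28 (E = Add(-51, 79) = 28)
Function('m')(X, M) = 28
Add(Add(Function('m')(-164, 140), Function('Q')(-128, 140)), Add(11867, -16511)) = Add(Add(28, Add(-38, Mul(14, 140))), Add(11867, -16511)) = Add(Add(28, Add(-38, 1960)), -4644) = Add(Add(28, 1922), -4644) = Add(1950, -4644) = -2694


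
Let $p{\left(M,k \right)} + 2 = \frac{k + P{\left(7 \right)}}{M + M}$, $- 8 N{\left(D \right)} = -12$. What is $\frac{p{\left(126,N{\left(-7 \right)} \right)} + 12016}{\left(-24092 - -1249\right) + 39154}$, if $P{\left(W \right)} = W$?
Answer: $\frac{6055073}{8220744} \approx 0.73656$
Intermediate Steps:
$N{\left(D \right)} = \frac{3}{2}$ ($N{\left(D \right)} = \left(- \frac{1}{8}\right) \left(-12\right) = \frac{3}{2}$)
$p{\left(M,k \right)} = -2 + \frac{7 + k}{2 M}$ ($p{\left(M,k \right)} = -2 + \frac{k + 7}{M + M} = -2 + \frac{7 + k}{2 M}$)
$\frac{p{\left(126,N{\left(-7 \right)} \right)} + 12016}{\left(-24092 - -1249\right) + 39154} = \frac{\frac{7 + \frac{3}{2} - 504}{2 \cdot 126} + 12016}{\left(-24092 - -1249\right) + 39154} = \frac{\frac{1}{2} \cdot \frac{1}{126} \left(7 + \frac{3}{2} - 504\right) + 12016}{\left(-24092 + 1249\right) + 39154} = \frac{\frac{1}{2} \cdot \frac{1}{126} \left(- \frac{991}{2}\right) + 12016}{-22843 + 39154} = \frac{- \frac{991}{504} + 12016}{16311} = \frac{6055073}{504} \cdot \frac{1}{16311} = \frac{6055073}{8220744}$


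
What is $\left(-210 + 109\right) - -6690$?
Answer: $6589$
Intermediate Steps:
$\left(-210 + 109\right) - -6690 = -101 + 6690 = 6589$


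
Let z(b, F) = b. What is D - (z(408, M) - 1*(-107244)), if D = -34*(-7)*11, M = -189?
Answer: -105034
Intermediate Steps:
D = 2618 (D = 238*11 = 2618)
D - (z(408, M) - 1*(-107244)) = 2618 - (408 - 1*(-107244)) = 2618 - (408 + 107244) = 2618 - 1*107652 = 2618 - 107652 = -105034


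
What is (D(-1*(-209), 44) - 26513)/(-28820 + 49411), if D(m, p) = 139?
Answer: -26374/20591 ≈ -1.2809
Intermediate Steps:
(D(-1*(-209), 44) - 26513)/(-28820 + 49411) = (139 - 26513)/(-28820 + 49411) = -26374/20591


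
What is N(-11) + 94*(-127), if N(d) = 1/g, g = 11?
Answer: -131317/11 ≈ -11938.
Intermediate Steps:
N(d) = 1/11
N(-11) + 94*(-127) = 1/11 + 94*(-127) = 1/11 - 11938 = -131317/11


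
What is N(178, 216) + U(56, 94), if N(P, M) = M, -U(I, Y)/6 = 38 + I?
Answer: -348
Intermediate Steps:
U(I, Y) = -228 - 6*I (U(I, Y) = -6*(38 + I) = -228 - 6*I)
N(178, 216) + U(56, 94) = 216 + (-228 - 6*56) = 216 + (-228 - 336) = 216 - 564 = -348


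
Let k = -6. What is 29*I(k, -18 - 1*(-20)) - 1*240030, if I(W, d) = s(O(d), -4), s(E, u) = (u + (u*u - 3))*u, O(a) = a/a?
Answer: -241074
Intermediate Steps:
O(a) = 1
s(E, u) = u*(-3 + u + u²) (s(E, u) = (u + (u² - 3))*u = (u + (-3 + u²))*u = (-3 + u + u²)*u = u*(-3 + u + u²))
I(W, d) = -36 (I(W, d) = -4*(-3 - 4 + (-4)²) = -4*(-3 - 4 + 16) = -4*9 = -36)
29*I(k, -18 - 1*(-20)) - 1*240030 = 29*(-36) - 1*240030 = -1044 - 240030 = -241074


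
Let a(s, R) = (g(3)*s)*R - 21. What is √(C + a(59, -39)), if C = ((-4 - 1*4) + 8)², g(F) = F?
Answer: 2*I*√1731 ≈ 83.211*I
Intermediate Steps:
C = 0 (C = ((-4 - 4) + 8)² = (-8 + 8)² = 0² = 0)
a(s, R) = -21 + 3*R*s (a(s, R) = (3*s)*R - 21 = 3*R*s - 21 = -21 + 3*R*s)
√(C + a(59, -39)) = √(0 + (-21 + 3*(-39)*59)) = √(0 + (-21 - 6903)) = √(0 - 6924) = √(-6924) = 2*I*√1731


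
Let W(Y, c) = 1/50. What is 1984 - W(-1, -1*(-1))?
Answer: 99199/50 ≈ 1984.0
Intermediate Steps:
W(Y, c) = 1/50
1984 - W(-1, -1*(-1)) = 1984 - 1*1/50 = 1984 - 1/50 = 99199/50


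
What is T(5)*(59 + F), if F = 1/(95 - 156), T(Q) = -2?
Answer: -7196/61 ≈ -117.97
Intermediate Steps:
F = -1/61 (F = 1/(-61) = -1/61 ≈ -0.016393)
T(5)*(59 + F) = -2*(59 - 1/61) = -2*3598/61 = -7196/61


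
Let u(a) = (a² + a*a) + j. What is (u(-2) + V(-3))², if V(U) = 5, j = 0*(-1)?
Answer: 169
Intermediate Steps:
j = 0
u(a) = 2*a² (u(a) = (a² + a*a) + 0 = (a² + a²) + 0 = 2*a² + 0 = 2*a²)
(u(-2) + V(-3))² = (2*(-2)² + 5)² = (2*4 + 5)² = (8 + 5)² = 13² = 169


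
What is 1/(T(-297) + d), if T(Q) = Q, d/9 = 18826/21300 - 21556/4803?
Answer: -5683550/1872375111 ≈ -0.0030355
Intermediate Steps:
d = -184360761/5683550 (d = 9*(18826/21300 - 21556/4803) = 9*(18826*(1/21300) - 21556*1/4803) = 9*(9413/10650 - 21556/4803) = 9*(-20484529/5683550) = -184360761/5683550 ≈ -32.438)
1/(T(-297) + d) = 1/(-297 - 184360761/5683550) = 1/(-1872375111/5683550) = -5683550/1872375111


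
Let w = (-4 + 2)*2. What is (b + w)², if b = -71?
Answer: 5625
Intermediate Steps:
w = -4 (w = -2*2 = -4)
(b + w)² = (-71 - 4)² = (-75)² = 5625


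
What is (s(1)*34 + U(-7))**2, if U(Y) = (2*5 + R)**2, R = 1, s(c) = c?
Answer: 24025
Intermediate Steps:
U(Y) = 121 (U(Y) = (2*5 + 1)**2 = (10 + 1)**2 = 11**2 = 121)
(s(1)*34 + U(-7))**2 = (1*34 + 121)**2 = (34 + 121)**2 = 155**2 = 24025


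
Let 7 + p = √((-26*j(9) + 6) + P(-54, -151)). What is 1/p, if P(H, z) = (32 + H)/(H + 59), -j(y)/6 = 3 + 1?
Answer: 35/2883 + 2*√3910/2883 ≈ 0.055519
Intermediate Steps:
j(y) = -24 (j(y) = -6*(3 + 1) = -6*4 = -24)
P(H, z) = (32 + H)/(59 + H)
p = -7 + 2*√3910/5 (p = -7 + √((-26*(-24) + 6) + (32 - 54)/(59 - 54)) = -7 + √((624 + 6) - 22/5) = -7 + √(630 + (⅕)*(-22)) = -7 + √(630 - 22/5) = -7 + √(3128/5) = -7 + 2*√3910/5 ≈ 18.012)
1/p = 1/(-7 + 2*√3910/5)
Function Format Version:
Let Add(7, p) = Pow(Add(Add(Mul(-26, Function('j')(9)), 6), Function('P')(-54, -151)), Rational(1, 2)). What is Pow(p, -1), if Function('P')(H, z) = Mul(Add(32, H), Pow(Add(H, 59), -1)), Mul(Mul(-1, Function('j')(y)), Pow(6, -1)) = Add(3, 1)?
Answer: Add(Rational(35, 2883), Mul(Rational(2, 2883), Pow(3910, Rational(1, 2)))) ≈ 0.055519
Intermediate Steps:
Function('j')(y) = -24 (Function('j')(y) = Mul(-6, Add(3, 1)) = Mul(-6, 4) = -24)
Function('P')(H, z) = Mul(Pow(Add(59, H), -1), Add(32, H)) (Function('P')(H, z) = Mul(Add(32, H), Pow(Add(59, H), -1)) = Mul(Pow(Add(59, H), -1), Add(32, H)))
p = Add(-7, Mul(Rational(2, 5), Pow(3910, Rational(1, 2)))) (p = Add(-7, Pow(Add(Add(Mul(-26, -24), 6), Mul(Pow(Add(59, -54), -1), Add(32, -54))), Rational(1, 2))) = Add(-7, Pow(Add(Add(624, 6), Mul(Pow(5, -1), -22)), Rational(1, 2))) = Add(-7, Pow(Add(630, Mul(Rational(1, 5), -22)), Rational(1, 2))) = Add(-7, Pow(Add(630, Rational(-22, 5)), Rational(1, 2))) = Add(-7, Pow(Rational(3128, 5), Rational(1, 2))) = Add(-7, Mul(Rational(2, 5), Pow(3910, Rational(1, 2)))) ≈ 18.012)
Pow(p, -1) = Pow(Add(-7, Mul(Rational(2, 5), Pow(3910, Rational(1, 2)))), -1)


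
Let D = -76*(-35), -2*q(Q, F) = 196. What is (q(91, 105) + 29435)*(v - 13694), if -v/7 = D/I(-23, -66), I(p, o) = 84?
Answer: -408243913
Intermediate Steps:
q(Q, F) = -98 (q(Q, F) = -½*196 = -98)
D = 2660
v = -665/3 (v = -18620/84 = -7*95/3 = -665/3 ≈ -221.67)
(q(91, 105) + 29435)*(v - 13694) = (-98 + 29435)*(-665/3 - 13694) = 29337*(-41747/3) = -408243913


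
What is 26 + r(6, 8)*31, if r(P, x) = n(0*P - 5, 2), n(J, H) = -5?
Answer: -129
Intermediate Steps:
r(P, x) = -5
26 + r(6, 8)*31 = 26 - 5*31 = 26 - 155 = -129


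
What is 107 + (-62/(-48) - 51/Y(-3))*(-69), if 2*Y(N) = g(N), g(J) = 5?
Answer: 57019/40 ≈ 1425.5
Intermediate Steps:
Y(N) = 5/2 (Y(N) = (½)*5 = 5/2)
107 + (-62/(-48) - 51/Y(-3))*(-69) = 107 + (-62/(-48) - 51/5/2)*(-69) = 107 + (-62*(-1/48) - 51*⅖)*(-69) = 107 + (31/24 - 102/5)*(-69) = 107 - 2293/120*(-69) = 107 + 52739/40 = 57019/40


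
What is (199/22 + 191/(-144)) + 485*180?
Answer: 138295427/1584 ≈ 87308.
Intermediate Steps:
(199/22 + 191/(-144)) + 485*180 = (199*(1/22) + 191*(-1/144)) + 87300 = (199/22 - 191/144) + 87300 = 12227/1584 + 87300 = 138295427/1584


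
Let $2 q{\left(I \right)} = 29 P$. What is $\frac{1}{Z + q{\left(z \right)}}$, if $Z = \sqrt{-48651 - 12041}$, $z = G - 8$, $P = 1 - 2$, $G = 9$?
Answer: $- \frac{58}{243609} - \frac{8 i \sqrt{15173}}{243609} \approx -0.00023809 - 0.0040451 i$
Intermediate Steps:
$P = -1$
$z = 1$ ($z = 9 - 8 = 1$)
$q{\left(I \right)} = - \frac{29}{2}$ ($q{\left(I \right)} = \frac{29 \left(-1\right)}{2} = \frac{1}{2} \left(-29\right) = - \frac{29}{2}$)
$Z = 2 i \sqrt{15173}$ ($Z = \sqrt{-60692} = 2 i \sqrt{15173} \approx 246.36 i$)
$\frac{1}{Z + q{\left(z \right)}} = \frac{1}{2 i \sqrt{15173} - \frac{29}{2}} = \frac{1}{- \frac{29}{2} + 2 i \sqrt{15173}}$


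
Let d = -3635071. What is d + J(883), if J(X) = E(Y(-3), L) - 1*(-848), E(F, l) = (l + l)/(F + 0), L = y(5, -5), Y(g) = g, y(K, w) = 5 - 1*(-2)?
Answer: -10902683/3 ≈ -3.6342e+6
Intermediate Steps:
y(K, w) = 7 (y(K, w) = 5 + 2 = 7)
L = 7
E(F, l) = 2*l/F (E(F, l) = (2*l)/F = 2*l/F)
J(X) = 2530/3 (J(X) = 2*7/(-3) - 1*(-848) = 2*7*(-⅓) + 848 = -14/3 + 848 = 2530/3)
d + J(883) = -3635071 + 2530/3 = -10902683/3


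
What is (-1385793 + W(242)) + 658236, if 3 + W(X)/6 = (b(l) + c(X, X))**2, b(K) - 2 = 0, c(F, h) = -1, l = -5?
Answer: -727569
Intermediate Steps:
b(K) = 2 (b(K) = 2 + 0 = 2)
W(X) = -12 (W(X) = -18 + 6*(2 - 1)**2 = -18 + 6*1**2 = -18 + 6*1 = -18 + 6 = -12)
(-1385793 + W(242)) + 658236 = (-1385793 - 12) + 658236 = -1385805 + 658236 = -727569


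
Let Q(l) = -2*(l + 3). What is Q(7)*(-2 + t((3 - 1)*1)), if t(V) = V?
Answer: 0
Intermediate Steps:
Q(l) = -6 - 2*l (Q(l) = -2*(3 + l) = -6 - 2*l)
Q(7)*(-2 + t((3 - 1)*1)) = (-6 - 2*7)*(-2 + (3 - 1)*1) = (-6 - 14)*(-2 + 2*1) = -20*(-2 + 2) = -20*0 = 0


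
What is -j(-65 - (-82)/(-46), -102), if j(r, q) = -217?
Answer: 217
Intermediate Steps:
-j(-65 - (-82)/(-46), -102) = -1*(-217) = 217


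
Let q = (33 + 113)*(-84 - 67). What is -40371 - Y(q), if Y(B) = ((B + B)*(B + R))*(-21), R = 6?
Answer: 20407500909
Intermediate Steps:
q = -22046 (q = 146*(-151) = -22046)
Y(B) = -42*B*(6 + B) (Y(B) = ((B + B)*(B + 6))*(-21) = ((2*B)*(6 + B))*(-21) = (2*B*(6 + B))*(-21) = -42*B*(6 + B))
-40371 - Y(q) = -40371 - (-42)*(-22046)*(6 - 22046) = -40371 - (-42)*(-22046)*(-22040) = -40371 - 1*(-20407541280) = -40371 + 20407541280 = 20407500909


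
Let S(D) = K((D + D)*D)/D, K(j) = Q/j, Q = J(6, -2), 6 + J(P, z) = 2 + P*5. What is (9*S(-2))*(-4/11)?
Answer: 117/22 ≈ 5.3182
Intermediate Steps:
J(P, z) = -4 + 5*P (J(P, z) = -6 + (2 + P*5) = -6 + (2 + 5*P) = -4 + 5*P)
Q = 26 (Q = -4 + 5*6 = -4 + 30 = 26)
K(j) = 26/j
S(D) = 13/D**3 (S(D) = (26/(((D + D)*D)))/D = (26/(((2*D)*D)))/D = (26/((2*D**2)))/D = (26*(1/(2*D**2)))/D = (13/D**2)/D = 13/D**3)
(9*S(-2))*(-4/11) = (9*(13/(-2)**3))*(-4/11) = (9*(13*(-1/8)))*(-4*1/11) = (9*(-13/8))*(-4/11) = -117/8*(-4/11) = 117/22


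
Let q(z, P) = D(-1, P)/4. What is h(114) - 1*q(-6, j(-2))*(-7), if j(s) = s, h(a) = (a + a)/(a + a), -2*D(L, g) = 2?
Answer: -¾ ≈ -0.75000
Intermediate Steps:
D(L, g) = -1 (D(L, g) = -½*2 = -1)
h(a) = 1 (h(a) = (2*a)/((2*a)) = (2*a)*(1/(2*a)) = 1)
q(z, P) = -¼ (q(z, P) = -1/4 = -1*¼ = -¼)
h(114) - 1*q(-6, j(-2))*(-7) = 1 - 1*(-¼)*(-7) = 1 - (-1)*(-7)/4 = 1 - 1*7/4 = 1 - 7/4 = -¾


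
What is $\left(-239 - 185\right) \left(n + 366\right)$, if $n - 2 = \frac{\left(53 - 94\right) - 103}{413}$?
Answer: $- \frac{64380160}{413} \approx -1.5588 \cdot 10^{5}$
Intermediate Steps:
$n = \frac{682}{413}$ ($n = 2 + \frac{\left(53 - 94\right) - 103}{413} = 2 + \left(-41 - 103\right) \frac{1}{413} = 2 - \frac{144}{413} = \frac{682}{413} \approx 1.6513$)
$\left(-239 - 185\right) \left(n + 366\right) = \left(-239 - 185\right) \left(\frac{682}{413} + 366\right) = \left(-424\right) \frac{151840}{413} = - \frac{64380160}{413}$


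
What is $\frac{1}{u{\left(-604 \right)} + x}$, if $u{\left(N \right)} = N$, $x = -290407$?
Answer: $- \frac{1}{291011} \approx -3.4363 \cdot 10^{-6}$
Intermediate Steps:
$\frac{1}{u{\left(-604 \right)} + x} = \frac{1}{-604 - 290407} = \frac{1}{-291011} = - \frac{1}{291011}$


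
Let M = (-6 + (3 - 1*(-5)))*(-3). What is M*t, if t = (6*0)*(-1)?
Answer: 0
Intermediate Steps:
t = 0 (t = 0*(-1) = 0)
M = -6 (M = (-6 + (3 + 5))*(-3) = (-6 + 8)*(-3) = 2*(-3) = -6)
M*t = -6*0 = 0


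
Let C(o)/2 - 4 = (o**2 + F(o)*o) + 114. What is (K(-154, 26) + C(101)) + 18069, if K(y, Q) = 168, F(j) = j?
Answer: 59277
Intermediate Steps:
C(o) = 236 + 4*o**2 (C(o) = 8 + 2*((o**2 + o*o) + 114) = 8 + 2*((o**2 + o**2) + 114) = 8 + 2*(2*o**2 + 114) = 8 + 2*(114 + 2*o**2) = 8 + (228 + 4*o**2) = 236 + 4*o**2)
(K(-154, 26) + C(101)) + 18069 = (168 + (236 + 4*101**2)) + 18069 = (168 + (236 + 4*10201)) + 18069 = (168 + (236 + 40804)) + 18069 = (168 + 41040) + 18069 = 41208 + 18069 = 59277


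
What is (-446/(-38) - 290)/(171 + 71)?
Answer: -5287/4598 ≈ -1.1498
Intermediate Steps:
(-446/(-38) - 290)/(171 + 71) = (-446*(-1/38) - 290)/242 = (223/19 - 290)*(1/242) = -5287/19*1/242 = -5287/4598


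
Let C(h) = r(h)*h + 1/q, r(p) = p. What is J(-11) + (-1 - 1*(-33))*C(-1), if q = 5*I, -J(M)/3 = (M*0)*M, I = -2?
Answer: 144/5 ≈ 28.800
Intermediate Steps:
J(M) = 0 (J(M) = -3*M*0*M = -0*M = -3*0 = 0)
q = -10 (q = 5*(-2) = -10)
C(h) = -⅒ + h² (C(h) = h*h + 1/(-10) = h² - ⅒ = -⅒ + h²)
J(-11) + (-1 - 1*(-33))*C(-1) = 0 + (-1 - 1*(-33))*(-⅒ + (-1)²) = 0 + (-1 + 33)*(-⅒ + 1) = 0 + 32*(9/10) = 0 + 144/5 = 144/5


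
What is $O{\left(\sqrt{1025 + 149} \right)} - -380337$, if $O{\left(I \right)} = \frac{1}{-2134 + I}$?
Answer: $\frac{865795722700}{2276391} - \frac{\sqrt{1174}}{4552782} \approx 3.8034 \cdot 10^{5}$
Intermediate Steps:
$O{\left(\sqrt{1025 + 149} \right)} - -380337 = \frac{1}{-2134 + \sqrt{1025 + 149}} - -380337 = \frac{1}{-2134 + \sqrt{1174}} + 380337 = 380337 + \frac{1}{-2134 + \sqrt{1174}}$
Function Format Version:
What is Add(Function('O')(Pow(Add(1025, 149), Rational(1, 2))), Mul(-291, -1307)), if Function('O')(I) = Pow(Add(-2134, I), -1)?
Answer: Add(Rational(865795722700, 2276391), Mul(Rational(-1, 4552782), Pow(1174, Rational(1, 2)))) ≈ 3.8034e+5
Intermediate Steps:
Add(Function('O')(Pow(Add(1025, 149), Rational(1, 2))), Mul(-291, -1307)) = Add(Pow(Add(-2134, Pow(Add(1025, 149), Rational(1, 2))), -1), Mul(-291, -1307)) = Add(Pow(Add(-2134, Pow(1174, Rational(1, 2))), -1), 380337) = Add(380337, Pow(Add(-2134, Pow(1174, Rational(1, 2))), -1))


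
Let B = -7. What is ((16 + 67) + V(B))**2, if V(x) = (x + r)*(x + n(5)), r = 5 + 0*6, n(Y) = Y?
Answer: 7569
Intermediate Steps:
r = 5 (r = 5 + 0 = 5)
V(x) = (5 + x)**2 (V(x) = (x + 5)*(x + 5) = (5 + x)*(5 + x) = (5 + x)**2)
((16 + 67) + V(B))**2 = ((16 + 67) + (25 + (-7)**2 + 10*(-7)))**2 = (83 + (25 + 49 - 70))**2 = (83 + 4)**2 = 87**2 = 7569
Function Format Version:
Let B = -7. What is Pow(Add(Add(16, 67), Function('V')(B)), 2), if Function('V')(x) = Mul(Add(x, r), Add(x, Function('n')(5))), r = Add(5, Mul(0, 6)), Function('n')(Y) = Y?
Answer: 7569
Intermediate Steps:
r = 5 (r = Add(5, 0) = 5)
Function('V')(x) = Pow(Add(5, x), 2) (Function('V')(x) = Mul(Add(x, 5), Add(x, 5)) = Mul(Add(5, x), Add(5, x)) = Pow(Add(5, x), 2))
Pow(Add(Add(16, 67), Function('V')(B)), 2) = Pow(Add(Add(16, 67), Add(25, Pow(-7, 2), Mul(10, -7))), 2) = Pow(Add(83, Add(25, 49, -70)), 2) = Pow(Add(83, 4), 2) = Pow(87, 2) = 7569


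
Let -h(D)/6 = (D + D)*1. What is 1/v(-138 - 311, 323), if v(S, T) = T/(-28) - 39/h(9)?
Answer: -63/704 ≈ -0.089489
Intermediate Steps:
h(D) = -12*D (h(D) = -6*(D + D) = -6*2*D = -12*D)
v(S, T) = 13/36 - T/28 (v(S, T) = T/(-28) - 39/((-12*9)) = T*(-1/28) - 39/(-108) = -T/28 - 39*(-1/108) = -T/28 + 13/36 = 13/36 - T/28)
1/v(-138 - 311, 323) = 1/(13/36 - 1/28*323) = 1/(13/36 - 323/28) = 1/(-704/63) = -63/704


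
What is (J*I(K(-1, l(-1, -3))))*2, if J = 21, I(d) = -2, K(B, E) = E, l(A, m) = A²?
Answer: -84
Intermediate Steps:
(J*I(K(-1, l(-1, -3))))*2 = (21*(-2))*2 = -42*2 = -84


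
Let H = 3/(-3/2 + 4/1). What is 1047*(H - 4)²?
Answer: 205212/25 ≈ 8208.5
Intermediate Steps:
H = 6/5 (H = 3/(-3*½ + 4*1) = 3/(-3/2 + 4) = 3/(5/2) = 3*(⅖) = 6/5 ≈ 1.2000)
1047*(H - 4)² = 1047*(6/5 - 4)² = 1047*(-14/5)² = 1047*(196/25) = 205212/25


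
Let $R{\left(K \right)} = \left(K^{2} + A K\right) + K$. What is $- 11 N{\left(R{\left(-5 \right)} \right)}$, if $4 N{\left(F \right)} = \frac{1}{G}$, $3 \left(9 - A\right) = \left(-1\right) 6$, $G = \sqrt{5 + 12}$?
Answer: $- \frac{11 \sqrt{17}}{68} \approx -0.66697$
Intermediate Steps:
$G = \sqrt{17} \approx 4.1231$
$A = 11$ ($A = 9 - \frac{\left(-1\right) 6}{3} = 9 - -2 = 9 + 2 = 11$)
$R{\left(K \right)} = K^{2} + 12 K$ ($R{\left(K \right)} = \left(K^{2} + 11 K\right) + K = K^{2} + 12 K$)
$N{\left(F \right)} = \frac{\sqrt{17}}{68}$ ($N{\left(F \right)} = \frac{1}{4 \sqrt{17}} = \frac{\frac{1}{17} \sqrt{17}}{4} = \frac{\sqrt{17}}{68}$)
$- 11 N{\left(R{\left(-5 \right)} \right)} = - 11 \frac{\sqrt{17}}{68} = - \frac{11 \sqrt{17}}{68}$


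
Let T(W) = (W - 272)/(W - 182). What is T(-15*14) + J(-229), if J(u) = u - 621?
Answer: -166359/196 ≈ -848.77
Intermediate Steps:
J(u) = -621 + u
T(W) = (-272 + W)/(-182 + W)
T(-15*14) + J(-229) = (-272 - 15*14)/(-182 - 15*14) + (-621 - 229) = (-272 - 210)/(-182 - 210) - 850 = -482/(-392) - 850 = -1/392*(-482) - 850 = 241/196 - 850 = -166359/196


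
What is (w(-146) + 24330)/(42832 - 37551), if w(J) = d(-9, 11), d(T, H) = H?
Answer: 24341/5281 ≈ 4.6092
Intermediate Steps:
w(J) = 11
(w(-146) + 24330)/(42832 - 37551) = (11 + 24330)/(42832 - 37551) = 24341/5281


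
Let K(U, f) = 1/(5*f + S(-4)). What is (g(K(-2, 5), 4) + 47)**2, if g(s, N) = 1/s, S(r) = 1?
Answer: 5329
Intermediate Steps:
K(U, f) = 1/(1 + 5*f) (K(U, f) = 1/(5*f + 1) = 1/(1 + 5*f))
(g(K(-2, 5), 4) + 47)**2 = (1/(1/(1 + 5*5)) + 47)**2 = (1/(1/(1 + 25)) + 47)**2 = (1/(1/26) + 47)**2 = (26 + 47)**2 = 73**2 = 5329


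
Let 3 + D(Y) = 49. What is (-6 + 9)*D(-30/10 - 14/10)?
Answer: 138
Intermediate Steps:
D(Y) = 46 (D(Y) = -3 + 49 = 46)
(-6 + 9)*D(-30/10 - 14/10) = (-6 + 9)*46 = 3*46 = 138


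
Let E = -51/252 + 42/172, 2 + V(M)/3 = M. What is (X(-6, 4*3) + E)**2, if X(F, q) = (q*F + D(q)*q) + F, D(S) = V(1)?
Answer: 169428554689/13046544 ≈ 12986.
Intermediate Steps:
V(M) = -6 + 3*M
D(S) = -3 (D(S) = -6 + 3*1 = -6 + 3 = -3)
X(F, q) = F - 3*q + F*q (X(F, q) = (q*F - 3*q) + F = (F*q - 3*q) + F = (-3*q + F*q) + F = F - 3*q + F*q)
E = 151/3612 (E = -51*1/252 + 42*(1/172) = -17/84 + 21/86 = 151/3612 ≈ 0.041805)
(X(-6, 4*3) + E)**2 = ((-6 - 12*3 - 24*3) + 151/3612)**2 = ((-6 - 3*12 - 6*12) + 151/3612)**2 = ((-6 - 36 - 72) + 151/3612)**2 = (-114 + 151/3612)**2 = (-411617/3612)**2 = 169428554689/13046544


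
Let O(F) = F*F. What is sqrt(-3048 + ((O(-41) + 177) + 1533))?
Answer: 7*sqrt(7) ≈ 18.520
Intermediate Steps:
O(F) = F**2
sqrt(-3048 + ((O(-41) + 177) + 1533)) = sqrt(-3048 + (((-41)**2 + 177) + 1533)) = sqrt(-3048 + ((1681 + 177) + 1533)) = sqrt(-3048 + (1858 + 1533)) = sqrt(-3048 + 3391) = sqrt(343) = 7*sqrt(7)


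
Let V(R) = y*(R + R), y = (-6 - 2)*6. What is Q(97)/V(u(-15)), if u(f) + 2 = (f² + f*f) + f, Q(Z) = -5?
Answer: 5/41568 ≈ 0.00012028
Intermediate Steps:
u(f) = -2 + f + 2*f² (u(f) = -2 + ((f² + f*f) + f) = -2 + ((f² + f²) + f) = -2 + (2*f² + f) = -2 + (f + 2*f²) = -2 + f + 2*f²)
y = -48 (y = -8*6 = -48)
V(R) = -96*R (V(R) = -48*(R + R) = -96*R)
Q(97)/V(u(-15)) = -5*(-1/(96*(-2 - 15 + 2*(-15)²))) = -5*(-1/(96*(-2 - 15 + 2*225))) = -5*(-1/(96*(-2 - 15 + 450))) = -5/((-96*433)) = -5/(-41568) = -5*(-1/41568) = 5/41568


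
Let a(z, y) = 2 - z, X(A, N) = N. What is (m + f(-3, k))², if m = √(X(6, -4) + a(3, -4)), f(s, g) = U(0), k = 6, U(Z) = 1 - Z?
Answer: (1 + I*√5)² ≈ -4.0 + 4.4721*I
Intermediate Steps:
f(s, g) = 1 (f(s, g) = 1 - 1*0 = 1 + 0 = 1)
m = I*√5 (m = √(-4 + (2 - 1*3)) = √(-4 + (2 - 3)) = √(-4 - 1) = √(-5) = I*√5 ≈ 2.2361*I)
(m + f(-3, k))² = (I*√5 + 1)² = (1 + I*√5)²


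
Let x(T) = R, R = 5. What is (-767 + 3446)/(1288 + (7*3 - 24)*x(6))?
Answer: 141/67 ≈ 2.1045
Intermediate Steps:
x(T) = 5
(-767 + 3446)/(1288 + (7*3 - 24)*x(6)) = (-767 + 3446)/(1288 + (7*3 - 24)*5) = 2679/(1288 + (21 - 24)*5) = 2679/(1288 - 3*5) = 2679/(1288 - 15) = 2679/1273 = 2679*(1/1273) = 141/67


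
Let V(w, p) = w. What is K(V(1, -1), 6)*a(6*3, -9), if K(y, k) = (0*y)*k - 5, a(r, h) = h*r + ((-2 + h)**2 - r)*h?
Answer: 5445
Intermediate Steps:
a(r, h) = h*r + h*((-2 + h)**2 - r)
K(y, k) = -5 (K(y, k) = 0*k - 5 = 0 - 5 = -5)
K(V(1, -1), 6)*a(6*3, -9) = -(-45)*(-2 - 9)**2 = -(-45)*(-11)**2 = -(-45)*121 = -5*(-1089) = 5445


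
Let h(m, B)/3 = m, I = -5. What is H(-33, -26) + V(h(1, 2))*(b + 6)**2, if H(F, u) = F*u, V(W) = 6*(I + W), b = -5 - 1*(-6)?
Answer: 270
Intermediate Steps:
h(m, B) = 3*m
b = 1 (b = -5 + 6 = 1)
V(W) = -30 + 6*W (V(W) = 6*(-5 + W) = -30 + 6*W)
H(-33, -26) + V(h(1, 2))*(b + 6)**2 = -33*(-26) + (-30 + 6*(3*1))*(1 + 6)**2 = 858 + (-30 + 6*3)*7**2 = 858 + (-30 + 18)*49 = 858 - 12*49 = 858 - 588 = 270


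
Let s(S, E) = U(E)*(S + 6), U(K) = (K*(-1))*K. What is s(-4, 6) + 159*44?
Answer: 6924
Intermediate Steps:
U(K) = -K**2 (U(K) = (-K)*K = -K**2)
s(S, E) = -E**2*(6 + S) (s(S, E) = (-E**2)*(S + 6) = (-E**2)*(6 + S) = -E**2*(6 + S))
s(-4, 6) + 159*44 = 6**2*(-6 - 1*(-4)) + 159*44 = 36*(-6 + 4) + 6996 = 36*(-2) + 6996 = -72 + 6996 = 6924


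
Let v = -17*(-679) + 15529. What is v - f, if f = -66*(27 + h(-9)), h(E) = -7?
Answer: 28392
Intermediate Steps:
f = -1320 (f = -66*(27 - 7) = -66*20 = -1320)
v = 27072 (v = 11543 + 15529 = 27072)
v - f = 27072 - 1*(-1320) = 27072 + 1320 = 28392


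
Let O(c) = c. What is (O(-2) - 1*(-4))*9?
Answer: 18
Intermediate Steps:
(O(-2) - 1*(-4))*9 = (-2 - 1*(-4))*9 = (-2 + 4)*9 = 2*9 = 18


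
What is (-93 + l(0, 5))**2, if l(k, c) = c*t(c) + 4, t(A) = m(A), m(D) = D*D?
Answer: 1296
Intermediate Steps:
m(D) = D**2
t(A) = A**2
l(k, c) = 4 + c**3 (l(k, c) = c*c**2 + 4 = c**3 + 4 = 4 + c**3)
(-93 + l(0, 5))**2 = (-93 + (4 + 5**3))**2 = (-93 + (4 + 125))**2 = (-93 + 129)**2 = 36**2 = 1296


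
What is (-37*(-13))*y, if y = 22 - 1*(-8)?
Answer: 14430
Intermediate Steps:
y = 30 (y = 22 + 8 = 30)
(-37*(-13))*y = -37*(-13)*30 = 481*30 = 14430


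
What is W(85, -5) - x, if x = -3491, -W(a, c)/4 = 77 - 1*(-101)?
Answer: 2779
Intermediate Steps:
W(a, c) = -712 (W(a, c) = -4*(77 - 1*(-101)) = -4*(77 + 101) = -4*178 = -712)
W(85, -5) - x = -712 - 1*(-3491) = -712 + 3491 = 2779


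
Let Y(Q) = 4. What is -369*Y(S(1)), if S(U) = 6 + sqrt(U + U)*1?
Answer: -1476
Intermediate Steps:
S(U) = 6 + sqrt(2)*sqrt(U) (S(U) = 6 + sqrt(2*U)*1 = 6 + (sqrt(2)*sqrt(U))*1 = 6 + sqrt(2)*sqrt(U))
-369*Y(S(1)) = -369*4 = -1476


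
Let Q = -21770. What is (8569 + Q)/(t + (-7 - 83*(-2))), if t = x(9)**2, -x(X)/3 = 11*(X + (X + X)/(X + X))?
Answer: -13201/109059 ≈ -0.12104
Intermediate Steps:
x(X) = -33 - 33*X (x(X) = -33*(X + (X + X)/(X + X)) = -33*(X + (2*X)/((2*X))) = -33*(X + (2*X)*(1/(2*X))) = -33*(X + 1) = -33*(1 + X) = -3*(11 + 11*X) = -33 - 33*X)
t = 108900 (t = (-33 - 33*9)**2 = (-33 - 297)**2 = (-330)**2 = 108900)
(8569 + Q)/(t + (-7 - 83*(-2))) = (8569 - 21770)/(108900 + (-7 - 83*(-2))) = -13201/(108900 + (-7 + 166)) = -13201/(108900 + 159) = -13201/109059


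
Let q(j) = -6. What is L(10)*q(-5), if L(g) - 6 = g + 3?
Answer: -114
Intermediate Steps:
L(g) = 9 + g (L(g) = 6 + (g + 3) = 6 + (3 + g) = 9 + g)
L(10)*q(-5) = (9 + 10)*(-6) = 19*(-6) = -114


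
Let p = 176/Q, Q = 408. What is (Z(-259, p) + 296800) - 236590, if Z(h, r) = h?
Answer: 59951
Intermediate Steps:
p = 22/51 (p = 176/408 = 176*(1/408) = 22/51 ≈ 0.43137)
(Z(-259, p) + 296800) - 236590 = (-259 + 296800) - 236590 = 296541 - 236590 = 59951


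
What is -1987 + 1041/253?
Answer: -501670/253 ≈ -1982.9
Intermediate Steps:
-1987 + 1041/253 = -501670/253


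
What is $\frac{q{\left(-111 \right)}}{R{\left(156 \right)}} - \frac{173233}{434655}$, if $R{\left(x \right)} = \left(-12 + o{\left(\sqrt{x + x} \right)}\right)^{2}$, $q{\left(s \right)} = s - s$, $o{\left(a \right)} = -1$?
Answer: $- \frac{173233}{434655} \approx -0.39855$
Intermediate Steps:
$q{\left(s \right)} = 0$
$R{\left(x \right)} = 169$ ($R{\left(x \right)} = \left(-12 - 1\right)^{2} = \left(-13\right)^{2} = 169$)
$\frac{q{\left(-111 \right)}}{R{\left(156 \right)}} - \frac{173233}{434655} = \frac{0}{169} - \frac{173233}{434655} = 0 \cdot \frac{1}{169} - \frac{173233}{434655} = 0 - \frac{173233}{434655} = - \frac{173233}{434655}$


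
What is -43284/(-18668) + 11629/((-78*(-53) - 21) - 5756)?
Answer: -36493640/7667881 ≈ -4.7593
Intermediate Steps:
-43284/(-18668) + 11629/((-78*(-53) - 21) - 5756) = -43284*(-1/18668) + 11629/((4134 - 21) - 5756) = 10821/4667 + 11629/(4113 - 5756) = 10821/4667 + 11629/(-1643) = 10821/4667 + 11629*(-1/1643) = 10821/4667 - 11629/1643 = -36493640/7667881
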